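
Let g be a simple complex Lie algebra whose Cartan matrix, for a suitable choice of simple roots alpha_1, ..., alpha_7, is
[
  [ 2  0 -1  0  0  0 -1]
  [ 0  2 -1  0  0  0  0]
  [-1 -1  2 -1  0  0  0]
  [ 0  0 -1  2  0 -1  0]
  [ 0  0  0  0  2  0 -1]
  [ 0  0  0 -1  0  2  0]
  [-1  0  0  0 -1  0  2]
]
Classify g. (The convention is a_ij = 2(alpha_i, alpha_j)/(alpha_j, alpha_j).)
E7

The matrix has rank 7 with 2's on the diagonal. Reading the off-diagonal entries as Dynkin edges (a single edge where a_ij = a_ji = -1; a double or triple edge where a_ij * a_ji = 2 or 3), the diagram is a chain of 6 nodes with one extra node attached to the third node from one end (E_7). One simple-root ordering that puts it in standard form is (alpha_6, alpha_2, alpha_4, alpha_3, alpha_1, alpha_7, alpha_5). So the algebra is type E_7.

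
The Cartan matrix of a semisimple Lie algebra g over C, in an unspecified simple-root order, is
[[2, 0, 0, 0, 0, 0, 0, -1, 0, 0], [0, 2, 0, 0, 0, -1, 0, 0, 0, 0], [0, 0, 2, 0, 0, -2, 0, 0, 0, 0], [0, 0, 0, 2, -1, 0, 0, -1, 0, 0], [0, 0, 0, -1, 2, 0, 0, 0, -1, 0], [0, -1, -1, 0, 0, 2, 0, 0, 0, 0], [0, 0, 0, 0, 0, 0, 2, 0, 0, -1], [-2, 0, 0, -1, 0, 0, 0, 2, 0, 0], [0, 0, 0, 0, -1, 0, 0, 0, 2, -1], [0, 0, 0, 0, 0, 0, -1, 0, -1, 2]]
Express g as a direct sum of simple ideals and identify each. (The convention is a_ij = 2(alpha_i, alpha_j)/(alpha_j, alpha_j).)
B_7 ⊕ C_3

The diagram associated to this matrix has two connected components: the simple roots {alpha_1, alpha_4, alpha_5, alpha_7, alpha_8, alpha_9, alpha_10} form a chain of 7 nodes with a double edge at one end; the terminal node there is the unique short simple root (B_7), and {alpha_2, alpha_3, alpha_6} form a chain of 3 nodes with a double edge at one end; the terminal node there is the unique long simple root (C_3). A semisimple Lie algebra decomposes uniquely as the direct sum of simple ideals, one per connected component of its Dynkin diagram, so g ≅ B_7 ⊕ C_3 (dimension 105 + 21 = 126).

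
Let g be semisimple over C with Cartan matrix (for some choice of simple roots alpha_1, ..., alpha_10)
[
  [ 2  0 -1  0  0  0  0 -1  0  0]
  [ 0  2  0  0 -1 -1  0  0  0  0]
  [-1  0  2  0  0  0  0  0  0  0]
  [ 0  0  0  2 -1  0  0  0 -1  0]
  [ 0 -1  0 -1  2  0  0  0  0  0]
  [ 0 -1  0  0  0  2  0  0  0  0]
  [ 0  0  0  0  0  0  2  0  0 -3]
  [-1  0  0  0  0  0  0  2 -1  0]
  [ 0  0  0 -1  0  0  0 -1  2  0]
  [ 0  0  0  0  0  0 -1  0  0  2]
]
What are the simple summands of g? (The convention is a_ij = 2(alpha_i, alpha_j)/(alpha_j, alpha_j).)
A_8 (sl(9)) + G_2

The diagram associated to this matrix has two connected components: the simple roots {alpha_1, alpha_2, alpha_3, alpha_4, alpha_5, alpha_6, alpha_8, alpha_9} form a chain of 8 nodes with single edges (A_8), and {alpha_7, alpha_10} form two nodes joined by a triple edge (G_2). A semisimple Lie algebra decomposes uniquely as the direct sum of simple ideals, one per connected component of its Dynkin diagram, so g ≅ A_8 ⊕ G_2 (dimension 80 + 14 = 94).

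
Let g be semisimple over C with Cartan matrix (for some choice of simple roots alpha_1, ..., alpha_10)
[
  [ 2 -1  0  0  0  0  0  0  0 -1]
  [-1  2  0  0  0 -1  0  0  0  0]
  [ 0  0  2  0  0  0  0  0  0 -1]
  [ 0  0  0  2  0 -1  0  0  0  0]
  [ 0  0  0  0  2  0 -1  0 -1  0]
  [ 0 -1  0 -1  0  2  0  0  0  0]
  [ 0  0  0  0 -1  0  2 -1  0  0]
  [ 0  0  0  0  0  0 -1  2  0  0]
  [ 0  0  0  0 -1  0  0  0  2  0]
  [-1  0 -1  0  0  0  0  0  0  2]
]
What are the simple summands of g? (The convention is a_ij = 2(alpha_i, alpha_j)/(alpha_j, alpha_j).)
A_4 + A_6

The diagram associated to this matrix has two connected components: the simple roots {alpha_5, alpha_7, alpha_8, alpha_9} form a chain of 4 nodes with single edges (A_4), and {alpha_1, alpha_2, alpha_3, alpha_4, alpha_6, alpha_10} form a chain of 6 nodes with single edges (A_6). A semisimple Lie algebra decomposes uniquely as the direct sum of simple ideals, one per connected component of its Dynkin diagram, so g ≅ A_4 ⊕ A_6 (dimension 24 + 48 = 72).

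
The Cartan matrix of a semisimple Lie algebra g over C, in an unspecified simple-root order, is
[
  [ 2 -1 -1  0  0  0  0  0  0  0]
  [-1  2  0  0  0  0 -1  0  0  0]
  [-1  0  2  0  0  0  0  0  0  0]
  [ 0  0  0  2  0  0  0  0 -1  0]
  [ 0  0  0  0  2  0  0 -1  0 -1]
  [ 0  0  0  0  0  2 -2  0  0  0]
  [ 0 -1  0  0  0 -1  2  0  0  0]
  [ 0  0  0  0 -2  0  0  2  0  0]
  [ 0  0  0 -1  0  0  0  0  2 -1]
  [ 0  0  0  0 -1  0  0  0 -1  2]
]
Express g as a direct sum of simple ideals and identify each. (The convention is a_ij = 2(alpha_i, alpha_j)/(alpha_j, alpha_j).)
C_5 (sp(10)) ⊕ C_5 (sp(10))

The diagram associated to this matrix has two connected components: the simple roots {alpha_4, alpha_5, alpha_8, alpha_9, alpha_10} form a chain of 5 nodes with a double edge at one end; the terminal node there is the unique long simple root (C_5), and {alpha_1, alpha_2, alpha_3, alpha_6, alpha_7} form a chain of 5 nodes with a double edge at one end; the terminal node there is the unique long simple root (C_5). A semisimple Lie algebra decomposes uniquely as the direct sum of simple ideals, one per connected component of its Dynkin diagram, so g ≅ C_5 ⊕ C_5 (dimension 55 + 55 = 110).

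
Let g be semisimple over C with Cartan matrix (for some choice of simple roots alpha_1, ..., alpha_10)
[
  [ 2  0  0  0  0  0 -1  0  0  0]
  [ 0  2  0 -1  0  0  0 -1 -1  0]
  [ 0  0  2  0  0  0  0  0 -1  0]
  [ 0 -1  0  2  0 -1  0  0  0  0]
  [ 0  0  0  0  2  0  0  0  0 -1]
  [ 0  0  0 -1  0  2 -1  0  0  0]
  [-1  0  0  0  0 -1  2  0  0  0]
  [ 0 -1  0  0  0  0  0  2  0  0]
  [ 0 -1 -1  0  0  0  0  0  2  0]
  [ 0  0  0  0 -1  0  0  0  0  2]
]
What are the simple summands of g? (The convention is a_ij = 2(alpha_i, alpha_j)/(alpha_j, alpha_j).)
The diagram associated to this matrix has two connected components: the simple roots {alpha_5, alpha_10} form a chain of 2 nodes with single edges (A_2), and {alpha_1, alpha_2, alpha_3, alpha_4, alpha_6, alpha_7, alpha_8, alpha_9} form a chain of 7 nodes with one extra node attached to the third node from one end (E_8). A semisimple Lie algebra decomposes uniquely as the direct sum of simple ideals, one per connected component of its Dynkin diagram, so g ≅ A_2 ⊕ E_8 (dimension 8 + 248 = 256).

type A_2 ⊕ type E_8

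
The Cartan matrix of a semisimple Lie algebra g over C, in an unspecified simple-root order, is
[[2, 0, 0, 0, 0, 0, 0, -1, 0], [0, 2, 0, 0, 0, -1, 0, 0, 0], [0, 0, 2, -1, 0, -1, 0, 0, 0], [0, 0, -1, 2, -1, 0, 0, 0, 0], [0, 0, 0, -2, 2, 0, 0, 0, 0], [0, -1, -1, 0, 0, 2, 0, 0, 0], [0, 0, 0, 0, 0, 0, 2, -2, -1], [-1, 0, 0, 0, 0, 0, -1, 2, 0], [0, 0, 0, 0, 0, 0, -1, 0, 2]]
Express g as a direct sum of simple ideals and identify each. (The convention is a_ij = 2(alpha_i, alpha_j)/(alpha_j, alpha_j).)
C5 ⊕ F4

The diagram associated to this matrix has two connected components: the simple roots {alpha_2, alpha_3, alpha_4, alpha_5, alpha_6} form a chain of 5 nodes with a double edge at one end; the terminal node there is the unique long simple root (C_5), and {alpha_1, alpha_7, alpha_8, alpha_9} form a chain of 4 nodes with a double edge between the middle two (F_4). A semisimple Lie algebra decomposes uniquely as the direct sum of simple ideals, one per connected component of its Dynkin diagram, so g ≅ C_5 ⊕ F_4 (dimension 55 + 52 = 107).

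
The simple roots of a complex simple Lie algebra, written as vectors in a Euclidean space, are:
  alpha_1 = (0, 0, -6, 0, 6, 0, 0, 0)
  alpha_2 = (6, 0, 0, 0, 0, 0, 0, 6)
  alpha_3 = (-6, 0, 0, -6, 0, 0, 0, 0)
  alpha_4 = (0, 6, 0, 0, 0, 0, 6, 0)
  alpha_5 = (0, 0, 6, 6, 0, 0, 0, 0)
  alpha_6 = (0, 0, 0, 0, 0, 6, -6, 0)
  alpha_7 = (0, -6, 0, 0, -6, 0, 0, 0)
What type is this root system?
A_7

Compute the Cartan integers a_ij = 2(alpha_i, alpha_j)/(alpha_j, alpha_j); the resulting 7x7 Cartan matrix is
[[2, 0, 0, 0, -1, 0, -1], [0, 2, -1, 0, 0, 0, 0], [0, -1, 2, 0, -1, 0, 0], [0, 0, 0, 2, 0, -1, -1], [-1, 0, -1, 0, 2, 0, 0], [0, 0, 0, -1, 0, 2, 0], [-1, 0, 0, -1, 0, 0, 2]].
All simple roots have the same length, so the diagram is simply laced. The associated Dynkin diagram is a chain of 7 nodes with single edges (A_7), so the type is A_7 (the algebra sl(8)).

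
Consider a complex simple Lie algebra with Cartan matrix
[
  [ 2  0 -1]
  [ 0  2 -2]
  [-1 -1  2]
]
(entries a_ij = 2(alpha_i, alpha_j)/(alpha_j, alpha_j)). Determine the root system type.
The matrix has rank 3 with 2's on the diagonal. Reading the off-diagonal entries as Dynkin edges (a single edge where a_ij = a_ji = -1; a double or triple edge where a_ij * a_ji = 2 or 3), the diagram is a chain of 3 nodes with a double edge at one end; the terminal node there is the unique long simple root (C_3). One simple-root ordering that puts it in standard form is (alpha_1, alpha_3, alpha_2). So the algebra is type C_3, i.e. sp(6).

C_3 (sp(6))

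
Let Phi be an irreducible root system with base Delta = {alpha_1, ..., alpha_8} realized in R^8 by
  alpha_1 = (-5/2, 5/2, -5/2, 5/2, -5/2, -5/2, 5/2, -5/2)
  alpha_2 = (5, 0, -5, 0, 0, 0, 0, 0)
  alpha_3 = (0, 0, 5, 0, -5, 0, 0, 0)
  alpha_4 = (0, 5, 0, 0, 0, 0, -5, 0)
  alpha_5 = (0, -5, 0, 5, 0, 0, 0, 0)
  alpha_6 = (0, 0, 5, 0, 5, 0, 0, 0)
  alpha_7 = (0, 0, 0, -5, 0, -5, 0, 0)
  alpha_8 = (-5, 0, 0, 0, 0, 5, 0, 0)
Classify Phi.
type E_8

Compute the Cartan integers a_ij = 2(alpha_i, alpha_j)/(alpha_j, alpha_j); the resulting 8x8 Cartan matrix is
[[2, 0, 0, 0, 0, -1, 0, 0], [0, 2, -1, 0, 0, -1, 0, -1], [0, -1, 2, 0, 0, 0, 0, 0], [0, 0, 0, 2, -1, 0, 0, 0], [0, 0, 0, -1, 2, 0, -1, 0], [-1, -1, 0, 0, 0, 2, 0, 0], [0, 0, 0, 0, -1, 0, 2, -1], [0, -1, 0, 0, 0, 0, -1, 2]].
All simple roots have the same length, so the diagram is simply laced. The associated Dynkin diagram is a chain of 7 nodes with one extra node attached to the third node from one end (E_8), so the type is E_8.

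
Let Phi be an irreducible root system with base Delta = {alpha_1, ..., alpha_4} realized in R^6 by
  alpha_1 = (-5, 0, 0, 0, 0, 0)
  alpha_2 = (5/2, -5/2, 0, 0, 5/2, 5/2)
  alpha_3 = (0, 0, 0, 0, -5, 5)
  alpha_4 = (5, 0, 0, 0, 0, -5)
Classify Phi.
Compute the Cartan integers a_ij = 2(alpha_i, alpha_j)/(alpha_j, alpha_j); the resulting 4x4 Cartan matrix is
[[2, -1, 0, -1], [-1, 2, 0, 0], [0, 0, 2, -1], [-2, 0, -1, 2]].
The roots have two lengths (squared-length ratio 2:1); the short ones are alpha_{1,2}. The associated Dynkin diagram is a chain of 4 nodes with a double edge between the middle two (F_4), so the type is F_4.

F4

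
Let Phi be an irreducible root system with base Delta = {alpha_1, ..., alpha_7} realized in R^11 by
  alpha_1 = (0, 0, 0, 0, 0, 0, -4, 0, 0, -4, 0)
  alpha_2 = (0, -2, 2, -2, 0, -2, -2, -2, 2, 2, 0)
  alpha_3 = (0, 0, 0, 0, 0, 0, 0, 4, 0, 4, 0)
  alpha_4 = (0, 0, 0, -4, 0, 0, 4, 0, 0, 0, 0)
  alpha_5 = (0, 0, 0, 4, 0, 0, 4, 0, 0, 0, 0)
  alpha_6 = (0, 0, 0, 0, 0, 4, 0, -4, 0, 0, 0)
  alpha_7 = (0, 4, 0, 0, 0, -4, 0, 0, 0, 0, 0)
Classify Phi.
Compute the Cartan integers a_ij = 2(alpha_i, alpha_j)/(alpha_j, alpha_j); the resulting 7x7 Cartan matrix is
[[2, 0, -1, -1, -1, 0, 0], [0, 2, 0, 0, -1, 0, 0], [-1, 0, 2, 0, 0, -1, 0], [-1, 0, 0, 2, 0, 0, 0], [-1, -1, 0, 0, 2, 0, 0], [0, 0, -1, 0, 0, 2, -1], [0, 0, 0, 0, 0, -1, 2]].
All simple roots have the same length, so the diagram is simply laced. The associated Dynkin diagram is a chain of 6 nodes with one extra node attached to the third node from one end (E_7), so the type is E_7.

E_7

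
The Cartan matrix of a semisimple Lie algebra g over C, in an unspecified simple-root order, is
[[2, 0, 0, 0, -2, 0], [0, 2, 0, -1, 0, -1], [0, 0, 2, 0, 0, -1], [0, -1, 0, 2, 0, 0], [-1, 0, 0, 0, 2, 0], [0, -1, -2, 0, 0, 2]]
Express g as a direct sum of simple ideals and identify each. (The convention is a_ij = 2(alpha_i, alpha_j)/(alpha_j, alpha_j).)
B2 + B4

The diagram associated to this matrix has two connected components: the simple roots {alpha_1, alpha_5} form a chain of 2 nodes with a double edge at one end; the terminal node there is the unique short simple root (B_2), and {alpha_2, alpha_3, alpha_4, alpha_6} form a chain of 4 nodes with a double edge at one end; the terminal node there is the unique short simple root (B_4). A semisimple Lie algebra decomposes uniquely as the direct sum of simple ideals, one per connected component of its Dynkin diagram, so g ≅ B_2 ⊕ B_4 (dimension 10 + 36 = 46).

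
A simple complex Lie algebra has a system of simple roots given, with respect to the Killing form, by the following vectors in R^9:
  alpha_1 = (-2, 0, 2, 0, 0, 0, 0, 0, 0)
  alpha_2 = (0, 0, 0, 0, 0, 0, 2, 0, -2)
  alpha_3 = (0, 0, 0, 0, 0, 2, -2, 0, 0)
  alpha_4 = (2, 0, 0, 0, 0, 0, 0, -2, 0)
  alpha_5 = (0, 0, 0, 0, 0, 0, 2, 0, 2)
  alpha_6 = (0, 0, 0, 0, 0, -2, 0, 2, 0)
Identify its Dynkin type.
Compute the Cartan integers a_ij = 2(alpha_i, alpha_j)/(alpha_j, alpha_j); the resulting 6x6 Cartan matrix is
[[2, 0, 0, -1, 0, 0], [0, 2, -1, 0, 0, 0], [0, -1, 2, 0, -1, -1], [-1, 0, 0, 2, 0, -1], [0, 0, -1, 0, 2, 0], [0, 0, -1, -1, 0, 2]].
All simple roots have the same length, so the diagram is simply laced. The associated Dynkin diagram is a chain of 4 nodes with a fork of two nodes at one end (D_6), so the type is D_6 (the algebra so(12)).

type D_6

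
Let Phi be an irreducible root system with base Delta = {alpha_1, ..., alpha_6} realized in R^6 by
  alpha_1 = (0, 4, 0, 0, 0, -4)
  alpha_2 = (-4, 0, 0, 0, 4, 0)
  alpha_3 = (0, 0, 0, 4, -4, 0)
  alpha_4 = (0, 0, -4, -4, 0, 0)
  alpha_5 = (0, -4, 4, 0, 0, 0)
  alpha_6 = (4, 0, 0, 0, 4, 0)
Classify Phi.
Compute the Cartan integers a_ij = 2(alpha_i, alpha_j)/(alpha_j, alpha_j); the resulting 6x6 Cartan matrix is
[[2, 0, 0, 0, -1, 0], [0, 2, -1, 0, 0, 0], [0, -1, 2, -1, 0, -1], [0, 0, -1, 2, -1, 0], [-1, 0, 0, -1, 2, 0], [0, 0, -1, 0, 0, 2]].
All simple roots have the same length, so the diagram is simply laced. The associated Dynkin diagram is a chain of 4 nodes with a fork of two nodes at one end (D_6), so the type is D_6 (the algebra so(12)).

D_6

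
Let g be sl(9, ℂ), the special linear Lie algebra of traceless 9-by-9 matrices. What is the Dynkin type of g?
This is sl(9), which has dimension 9^2 - 1 = 80 and rank 9 - 1 = 8 (a Cartan subalgebra is the diagonal traceless matrices). In the classification of classical Lie algebras, the special linear algebra sl(n+1) has type A_n; here n = 8, so the Dynkin diagram is a chain of 8 nodes with single edges (A_8). Hence the type is A_8.

A_8 (sl(9))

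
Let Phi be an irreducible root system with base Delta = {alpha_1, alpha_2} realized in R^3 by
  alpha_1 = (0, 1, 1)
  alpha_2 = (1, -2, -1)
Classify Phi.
Compute the Cartan integers a_ij = 2(alpha_i, alpha_j)/(alpha_j, alpha_j); the resulting 2x2 Cartan matrix is
[[2, -1], [-3, 2]].
The roots have two lengths (squared-length ratio 3:1); the short ones are alpha_{1}. The associated Dynkin diagram is two nodes joined by a triple edge (G_2), so the type is G_2.

G_2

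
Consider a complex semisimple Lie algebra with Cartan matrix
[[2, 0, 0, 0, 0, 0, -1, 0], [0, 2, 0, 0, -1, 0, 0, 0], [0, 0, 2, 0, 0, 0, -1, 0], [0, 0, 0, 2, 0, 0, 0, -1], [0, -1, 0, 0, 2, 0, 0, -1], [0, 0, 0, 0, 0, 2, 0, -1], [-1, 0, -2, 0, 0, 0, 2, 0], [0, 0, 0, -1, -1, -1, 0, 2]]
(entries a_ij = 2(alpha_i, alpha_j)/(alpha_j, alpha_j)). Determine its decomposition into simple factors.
type B_3 + type D_5

The diagram associated to this matrix has two connected components: the simple roots {alpha_1, alpha_3, alpha_7} form a chain of 3 nodes with a double edge at one end; the terminal node there is the unique short simple root (B_3), and {alpha_2, alpha_4, alpha_5, alpha_6, alpha_8} form a chain of 3 nodes with a fork of two nodes at one end (D_5). A semisimple Lie algebra decomposes uniquely as the direct sum of simple ideals, one per connected component of its Dynkin diagram, so g ≅ B_3 ⊕ D_5 (dimension 21 + 45 = 66).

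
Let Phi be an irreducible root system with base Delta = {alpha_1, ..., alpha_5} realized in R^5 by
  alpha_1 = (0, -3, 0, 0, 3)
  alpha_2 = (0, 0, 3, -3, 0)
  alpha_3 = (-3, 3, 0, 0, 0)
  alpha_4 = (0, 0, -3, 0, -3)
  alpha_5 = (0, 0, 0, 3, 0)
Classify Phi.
Compute the Cartan integers a_ij = 2(alpha_i, alpha_j)/(alpha_j, alpha_j); the resulting 5x5 Cartan matrix is
[[2, 0, -1, -1, 0], [0, 2, 0, -1, -2], [-1, 0, 2, 0, 0], [-1, -1, 0, 2, 0], [0, -1, 0, 0, 2]].
The roots have two lengths (squared-length ratio 2:1); the short ones are alpha_{5}. The associated Dynkin diagram is a chain of 5 nodes with a double edge at one end; the terminal node there is the unique short simple root (B_5), so the type is B_5 (the algebra so(11)).

B_5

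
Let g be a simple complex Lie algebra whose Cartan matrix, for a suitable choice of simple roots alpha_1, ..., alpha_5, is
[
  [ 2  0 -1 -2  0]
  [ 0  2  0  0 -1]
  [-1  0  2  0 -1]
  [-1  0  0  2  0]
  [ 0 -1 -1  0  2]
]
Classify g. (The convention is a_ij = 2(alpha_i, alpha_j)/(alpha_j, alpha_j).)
B_5

The matrix has rank 5 with 2's on the diagonal. Reading the off-diagonal entries as Dynkin edges (a single edge where a_ij = a_ji = -1; a double or triple edge where a_ij * a_ji = 2 or 3), the diagram is a chain of 5 nodes with a double edge at one end; the terminal node there is the unique short simple root (B_5). One simple-root ordering that puts it in standard form is (alpha_2, alpha_5, alpha_3, alpha_1, alpha_4). So the algebra is type B_5, i.e. so(11).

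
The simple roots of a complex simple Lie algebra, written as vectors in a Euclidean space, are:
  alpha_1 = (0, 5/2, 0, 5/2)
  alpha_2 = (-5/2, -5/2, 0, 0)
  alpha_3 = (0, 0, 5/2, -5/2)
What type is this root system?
A3

Compute the Cartan integers a_ij = 2(alpha_i, alpha_j)/(alpha_j, alpha_j); the resulting 3x3 Cartan matrix is
[[2, -1, -1], [-1, 2, 0], [-1, 0, 2]].
All simple roots have the same length, so the diagram is simply laced. The associated Dynkin diagram is a chain of 3 nodes with single edges (A_3), so the type is A_3 (the algebra sl(4)).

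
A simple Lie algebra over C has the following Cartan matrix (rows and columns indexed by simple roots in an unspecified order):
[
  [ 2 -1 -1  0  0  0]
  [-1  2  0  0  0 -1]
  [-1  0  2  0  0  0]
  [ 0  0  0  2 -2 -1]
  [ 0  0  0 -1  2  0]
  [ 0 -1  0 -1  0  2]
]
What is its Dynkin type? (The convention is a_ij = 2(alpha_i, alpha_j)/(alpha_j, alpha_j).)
B6

The matrix has rank 6 with 2's on the diagonal. Reading the off-diagonal entries as Dynkin edges (a single edge where a_ij = a_ji = -1; a double or triple edge where a_ij * a_ji = 2 or 3), the diagram is a chain of 6 nodes with a double edge at one end; the terminal node there is the unique short simple root (B_6). One simple-root ordering that puts it in standard form is (alpha_3, alpha_1, alpha_2, alpha_6, alpha_4, alpha_5). So the algebra is type B_6, i.e. so(13).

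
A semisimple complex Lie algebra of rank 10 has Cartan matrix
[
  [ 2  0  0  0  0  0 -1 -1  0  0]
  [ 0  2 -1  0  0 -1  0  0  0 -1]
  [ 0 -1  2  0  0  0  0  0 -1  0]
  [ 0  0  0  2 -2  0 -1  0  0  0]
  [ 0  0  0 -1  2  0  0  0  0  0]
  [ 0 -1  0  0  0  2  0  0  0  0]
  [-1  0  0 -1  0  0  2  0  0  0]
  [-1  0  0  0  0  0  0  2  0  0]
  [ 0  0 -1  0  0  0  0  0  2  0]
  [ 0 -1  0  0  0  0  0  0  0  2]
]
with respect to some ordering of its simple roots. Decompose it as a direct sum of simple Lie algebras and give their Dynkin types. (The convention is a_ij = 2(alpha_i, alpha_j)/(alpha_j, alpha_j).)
The diagram associated to this matrix has two connected components: the simple roots {alpha_1, alpha_4, alpha_5, alpha_7, alpha_8} form a chain of 5 nodes with a double edge at one end; the terminal node there is the unique short simple root (B_5), and {alpha_2, alpha_3, alpha_6, alpha_9, alpha_10} form a chain of 3 nodes with a fork of two nodes at one end (D_5). A semisimple Lie algebra decomposes uniquely as the direct sum of simple ideals, one per connected component of its Dynkin diagram, so g ≅ B_5 ⊕ D_5 (dimension 55 + 45 = 100).

B5 + D5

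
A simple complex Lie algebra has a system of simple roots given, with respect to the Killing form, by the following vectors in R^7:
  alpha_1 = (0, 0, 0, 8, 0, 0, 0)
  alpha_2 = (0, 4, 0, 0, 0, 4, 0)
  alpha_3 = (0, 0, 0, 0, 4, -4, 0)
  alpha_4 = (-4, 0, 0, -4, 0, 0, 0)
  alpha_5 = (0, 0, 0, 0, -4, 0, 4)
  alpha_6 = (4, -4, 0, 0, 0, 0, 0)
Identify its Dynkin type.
Compute the Cartan integers a_ij = 2(alpha_i, alpha_j)/(alpha_j, alpha_j); the resulting 6x6 Cartan matrix is
[[2, 0, 0, -2, 0, 0], [0, 2, -1, 0, 0, -1], [0, -1, 2, 0, -1, 0], [-1, 0, 0, 2, 0, -1], [0, 0, -1, 0, 2, 0], [0, -1, 0, -1, 0, 2]].
The roots have two lengths (squared-length ratio 2:1); the short ones are alpha_{2,3,4,5,6}. The associated Dynkin diagram is a chain of 6 nodes with a double edge at one end; the terminal node there is the unique long simple root (C_6), so the type is C_6 (the algebra sp(12)).

C6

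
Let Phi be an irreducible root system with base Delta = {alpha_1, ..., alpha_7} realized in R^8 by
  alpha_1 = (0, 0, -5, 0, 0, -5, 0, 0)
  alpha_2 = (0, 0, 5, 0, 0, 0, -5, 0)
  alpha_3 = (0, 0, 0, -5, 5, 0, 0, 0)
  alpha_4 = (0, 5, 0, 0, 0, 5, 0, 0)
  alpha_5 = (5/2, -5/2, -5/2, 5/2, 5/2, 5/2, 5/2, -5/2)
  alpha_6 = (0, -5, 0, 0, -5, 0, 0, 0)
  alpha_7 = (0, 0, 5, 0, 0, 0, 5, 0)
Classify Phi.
Compute the Cartan integers a_ij = 2(alpha_i, alpha_j)/(alpha_j, alpha_j); the resulting 7x7 Cartan matrix is
[[2, -1, 0, -1, 0, 0, -1], [-1, 2, 0, 0, -1, 0, 0], [0, 0, 2, 0, 0, -1, 0], [-1, 0, 0, 2, 0, -1, 0], [0, -1, 0, 0, 2, 0, 0], [0, 0, -1, -1, 0, 2, 0], [-1, 0, 0, 0, 0, 0, 2]].
All simple roots have the same length, so the diagram is simply laced. The associated Dynkin diagram is a chain of 6 nodes with one extra node attached to the third node from one end (E_7), so the type is E_7.

type E_7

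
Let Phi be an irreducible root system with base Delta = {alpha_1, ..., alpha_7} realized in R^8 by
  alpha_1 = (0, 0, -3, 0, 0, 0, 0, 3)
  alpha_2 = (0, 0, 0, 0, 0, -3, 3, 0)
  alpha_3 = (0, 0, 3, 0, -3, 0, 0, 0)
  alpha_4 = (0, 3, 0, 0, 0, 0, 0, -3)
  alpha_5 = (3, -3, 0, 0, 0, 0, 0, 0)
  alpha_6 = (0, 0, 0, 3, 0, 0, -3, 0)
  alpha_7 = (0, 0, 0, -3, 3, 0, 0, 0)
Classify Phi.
Compute the Cartan integers a_ij = 2(alpha_i, alpha_j)/(alpha_j, alpha_j); the resulting 7x7 Cartan matrix is
[[2, 0, -1, -1, 0, 0, 0], [0, 2, 0, 0, 0, -1, 0], [-1, 0, 2, 0, 0, 0, -1], [-1, 0, 0, 2, -1, 0, 0], [0, 0, 0, -1, 2, 0, 0], [0, -1, 0, 0, 0, 2, -1], [0, 0, -1, 0, 0, -1, 2]].
All simple roots have the same length, so the diagram is simply laced. The associated Dynkin diagram is a chain of 7 nodes with single edges (A_7), so the type is A_7 (the algebra sl(8)).

type A_7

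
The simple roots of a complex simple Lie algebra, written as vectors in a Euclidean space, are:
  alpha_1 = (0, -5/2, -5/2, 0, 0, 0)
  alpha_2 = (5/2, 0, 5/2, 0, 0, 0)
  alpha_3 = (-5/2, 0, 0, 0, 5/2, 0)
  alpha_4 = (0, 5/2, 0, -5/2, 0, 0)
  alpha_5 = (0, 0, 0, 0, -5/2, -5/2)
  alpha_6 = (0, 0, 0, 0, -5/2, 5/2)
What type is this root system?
Compute the Cartan integers a_ij = 2(alpha_i, alpha_j)/(alpha_j, alpha_j); the resulting 6x6 Cartan matrix is
[[2, -1, 0, -1, 0, 0], [-1, 2, -1, 0, 0, 0], [0, -1, 2, 0, -1, -1], [-1, 0, 0, 2, 0, 0], [0, 0, -1, 0, 2, 0], [0, 0, -1, 0, 0, 2]].
All simple roots have the same length, so the diagram is simply laced. The associated Dynkin diagram is a chain of 4 nodes with a fork of two nodes at one end (D_6), so the type is D_6 (the algebra so(12)).

D_6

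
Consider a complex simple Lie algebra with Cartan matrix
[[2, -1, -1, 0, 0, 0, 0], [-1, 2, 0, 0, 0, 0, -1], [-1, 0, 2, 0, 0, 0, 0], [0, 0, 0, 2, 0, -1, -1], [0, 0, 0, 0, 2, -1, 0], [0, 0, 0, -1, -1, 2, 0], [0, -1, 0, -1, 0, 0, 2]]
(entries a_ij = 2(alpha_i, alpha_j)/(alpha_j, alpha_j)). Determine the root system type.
The matrix has rank 7 with 2's on the diagonal. Reading the off-diagonal entries as Dynkin edges (a single edge where a_ij = a_ji = -1; a double or triple edge where a_ij * a_ji = 2 or 3), the diagram is a chain of 7 nodes with single edges (A_7). One simple-root ordering that puts it in standard form is (alpha_5, alpha_6, alpha_4, alpha_7, alpha_2, alpha_1, alpha_3). So the algebra is type A_7, i.e. sl(8).

type A_7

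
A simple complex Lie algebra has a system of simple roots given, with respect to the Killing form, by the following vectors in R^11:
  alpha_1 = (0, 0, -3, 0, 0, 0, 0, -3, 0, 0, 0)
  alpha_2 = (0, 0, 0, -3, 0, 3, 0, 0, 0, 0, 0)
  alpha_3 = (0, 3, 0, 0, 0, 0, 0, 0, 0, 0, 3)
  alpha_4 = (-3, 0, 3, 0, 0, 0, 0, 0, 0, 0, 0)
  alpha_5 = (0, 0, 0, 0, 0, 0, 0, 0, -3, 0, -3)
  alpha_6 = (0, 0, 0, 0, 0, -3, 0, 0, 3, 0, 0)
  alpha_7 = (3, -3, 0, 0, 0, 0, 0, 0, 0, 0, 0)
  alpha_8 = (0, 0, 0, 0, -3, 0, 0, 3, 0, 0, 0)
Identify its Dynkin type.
Compute the Cartan integers a_ij = 2(alpha_i, alpha_j)/(alpha_j, alpha_j); the resulting 8x8 Cartan matrix is
[[2, 0, 0, -1, 0, 0, 0, -1], [0, 2, 0, 0, 0, -1, 0, 0], [0, 0, 2, 0, -1, 0, -1, 0], [-1, 0, 0, 2, 0, 0, -1, 0], [0, 0, -1, 0, 2, -1, 0, 0], [0, -1, 0, 0, -1, 2, 0, 0], [0, 0, -1, -1, 0, 0, 2, 0], [-1, 0, 0, 0, 0, 0, 0, 2]].
All simple roots have the same length, so the diagram is simply laced. The associated Dynkin diagram is a chain of 8 nodes with single edges (A_8), so the type is A_8 (the algebra sl(9)).

type A_8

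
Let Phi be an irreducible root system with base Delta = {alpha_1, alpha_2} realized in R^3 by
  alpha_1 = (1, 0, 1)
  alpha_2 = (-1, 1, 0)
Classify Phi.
Compute the Cartan integers a_ij = 2(alpha_i, alpha_j)/(alpha_j, alpha_j); the resulting 2x2 Cartan matrix is
[[2, -1], [-1, 2]].
All simple roots have the same length, so the diagram is simply laced. The associated Dynkin diagram is a chain of 2 nodes with single edges (A_2), so the type is A_2 (the algebra sl(3)).

A2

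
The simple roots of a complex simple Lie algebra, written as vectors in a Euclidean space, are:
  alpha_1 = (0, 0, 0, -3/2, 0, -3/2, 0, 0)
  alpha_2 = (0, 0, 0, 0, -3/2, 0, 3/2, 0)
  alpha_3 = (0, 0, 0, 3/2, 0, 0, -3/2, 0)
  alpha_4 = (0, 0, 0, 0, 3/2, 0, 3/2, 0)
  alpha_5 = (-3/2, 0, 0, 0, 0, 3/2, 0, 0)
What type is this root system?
D_5 (so(10))

Compute the Cartan integers a_ij = 2(alpha_i, alpha_j)/(alpha_j, alpha_j); the resulting 5x5 Cartan matrix is
[[2, 0, -1, 0, -1], [0, 2, -1, 0, 0], [-1, -1, 2, -1, 0], [0, 0, -1, 2, 0], [-1, 0, 0, 0, 2]].
All simple roots have the same length, so the diagram is simply laced. The associated Dynkin diagram is a chain of 3 nodes with a fork of two nodes at one end (D_5), so the type is D_5 (the algebra so(10)).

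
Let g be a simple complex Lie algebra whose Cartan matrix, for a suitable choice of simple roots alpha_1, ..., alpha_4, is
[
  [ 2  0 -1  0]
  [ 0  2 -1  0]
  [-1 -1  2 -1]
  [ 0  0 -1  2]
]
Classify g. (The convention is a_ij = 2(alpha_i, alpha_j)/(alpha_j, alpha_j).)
D_4

The matrix has rank 4 with 2's on the diagonal. Reading the off-diagonal entries as Dynkin edges (a single edge where a_ij = a_ji = -1; a double or triple edge where a_ij * a_ji = 2 or 3), the diagram is a chain of 2 nodes with a fork of two nodes at one end (D_4). One simple-root ordering that puts it in standard form is (alpha_4, alpha_3, alpha_1, alpha_2). So the algebra is type D_4, i.e. so(8).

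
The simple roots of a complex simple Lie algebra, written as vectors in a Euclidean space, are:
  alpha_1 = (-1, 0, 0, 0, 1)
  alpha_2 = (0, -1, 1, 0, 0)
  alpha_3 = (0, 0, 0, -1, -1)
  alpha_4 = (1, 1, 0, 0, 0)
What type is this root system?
A_4

Compute the Cartan integers a_ij = 2(alpha_i, alpha_j)/(alpha_j, alpha_j); the resulting 4x4 Cartan matrix is
[[2, 0, -1, -1], [0, 2, 0, -1], [-1, 0, 2, 0], [-1, -1, 0, 2]].
All simple roots have the same length, so the diagram is simply laced. The associated Dynkin diagram is a chain of 4 nodes with single edges (A_4), so the type is A_4 (the algebra sl(5)).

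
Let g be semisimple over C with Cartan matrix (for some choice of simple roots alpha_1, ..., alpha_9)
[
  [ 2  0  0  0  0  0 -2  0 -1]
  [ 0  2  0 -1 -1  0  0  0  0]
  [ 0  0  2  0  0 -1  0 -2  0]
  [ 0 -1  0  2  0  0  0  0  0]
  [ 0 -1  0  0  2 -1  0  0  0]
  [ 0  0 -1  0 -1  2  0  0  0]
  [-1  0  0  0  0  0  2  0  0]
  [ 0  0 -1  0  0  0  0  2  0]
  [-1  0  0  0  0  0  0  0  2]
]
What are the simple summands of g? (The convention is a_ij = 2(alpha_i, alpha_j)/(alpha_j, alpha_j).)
The diagram associated to this matrix has two connected components: the simple roots {alpha_1, alpha_7, alpha_9} form a chain of 3 nodes with a double edge at one end; the terminal node there is the unique short simple root (B_3), and {alpha_2, alpha_3, alpha_4, alpha_5, alpha_6, alpha_8} form a chain of 6 nodes with a double edge at one end; the terminal node there is the unique short simple root (B_6). A semisimple Lie algebra decomposes uniquely as the direct sum of simple ideals, one per connected component of its Dynkin diagram, so g ≅ B_3 ⊕ B_6 (dimension 21 + 78 = 99).

B_3 ⊕ B_6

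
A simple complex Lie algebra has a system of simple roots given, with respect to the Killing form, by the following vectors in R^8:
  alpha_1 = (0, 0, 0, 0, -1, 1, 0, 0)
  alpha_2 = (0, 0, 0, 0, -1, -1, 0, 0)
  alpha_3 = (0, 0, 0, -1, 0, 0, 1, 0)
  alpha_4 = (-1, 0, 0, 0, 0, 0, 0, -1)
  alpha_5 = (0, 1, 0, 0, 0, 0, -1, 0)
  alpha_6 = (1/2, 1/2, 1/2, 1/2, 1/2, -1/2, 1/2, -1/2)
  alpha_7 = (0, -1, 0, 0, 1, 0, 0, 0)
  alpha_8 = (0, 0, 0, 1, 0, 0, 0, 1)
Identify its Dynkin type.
E_8

Compute the Cartan integers a_ij = 2(alpha_i, alpha_j)/(alpha_j, alpha_j); the resulting 8x8 Cartan matrix is
[[2, 0, 0, 0, 0, -1, -1, 0], [0, 2, 0, 0, 0, 0, -1, 0], [0, 0, 2, 0, -1, 0, 0, -1], [0, 0, 0, 2, 0, 0, 0, -1], [0, 0, -1, 0, 2, 0, -1, 0], [-1, 0, 0, 0, 0, 2, 0, 0], [-1, -1, 0, 0, -1, 0, 2, 0], [0, 0, -1, -1, 0, 0, 0, 2]].
All simple roots have the same length, so the diagram is simply laced. The associated Dynkin diagram is a chain of 7 nodes with one extra node attached to the third node from one end (E_8), so the type is E_8.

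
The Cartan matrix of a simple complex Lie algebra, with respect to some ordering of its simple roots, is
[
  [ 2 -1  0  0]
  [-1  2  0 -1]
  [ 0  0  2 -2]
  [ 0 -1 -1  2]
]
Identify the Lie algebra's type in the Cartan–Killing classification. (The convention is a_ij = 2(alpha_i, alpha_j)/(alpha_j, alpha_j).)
The matrix has rank 4 with 2's on the diagonal. Reading the off-diagonal entries as Dynkin edges (a single edge where a_ij = a_ji = -1; a double or triple edge where a_ij * a_ji = 2 or 3), the diagram is a chain of 4 nodes with a double edge at one end; the terminal node there is the unique long simple root (C_4). One simple-root ordering that puts it in standard form is (alpha_1, alpha_2, alpha_4, alpha_3). So the algebra is type C_4, i.e. sp(8).

C_4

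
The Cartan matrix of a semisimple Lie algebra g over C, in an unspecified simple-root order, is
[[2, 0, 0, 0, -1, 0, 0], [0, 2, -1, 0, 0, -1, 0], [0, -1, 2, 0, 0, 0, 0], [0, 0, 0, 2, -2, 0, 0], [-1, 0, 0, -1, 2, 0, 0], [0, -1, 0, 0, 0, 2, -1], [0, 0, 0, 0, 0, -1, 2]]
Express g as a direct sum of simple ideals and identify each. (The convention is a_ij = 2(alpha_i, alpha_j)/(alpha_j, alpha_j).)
The diagram associated to this matrix has two connected components: the simple roots {alpha_2, alpha_3, alpha_6, alpha_7} form a chain of 4 nodes with single edges (A_4), and {alpha_1, alpha_4, alpha_5} form a chain of 3 nodes with a double edge at one end; the terminal node there is the unique long simple root (C_3). A semisimple Lie algebra decomposes uniquely as the direct sum of simple ideals, one per connected component of its Dynkin diagram, so g ≅ A_4 ⊕ C_3 (dimension 24 + 21 = 45).

A_4 + C_3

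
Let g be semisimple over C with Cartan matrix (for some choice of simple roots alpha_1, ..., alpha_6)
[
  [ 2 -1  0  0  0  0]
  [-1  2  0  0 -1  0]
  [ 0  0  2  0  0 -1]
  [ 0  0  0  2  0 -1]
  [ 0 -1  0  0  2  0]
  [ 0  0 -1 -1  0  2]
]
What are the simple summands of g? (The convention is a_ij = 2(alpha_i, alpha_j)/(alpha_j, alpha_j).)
A_3 (sl(4)) ⊕ A_3 (sl(4))

The diagram associated to this matrix has two connected components: the simple roots {alpha_3, alpha_4, alpha_6} form a chain of 3 nodes with single edges (A_3), and {alpha_1, alpha_2, alpha_5} form a chain of 3 nodes with single edges (A_3). A semisimple Lie algebra decomposes uniquely as the direct sum of simple ideals, one per connected component of its Dynkin diagram, so g ≅ A_3 ⊕ A_3 (dimension 15 + 15 = 30).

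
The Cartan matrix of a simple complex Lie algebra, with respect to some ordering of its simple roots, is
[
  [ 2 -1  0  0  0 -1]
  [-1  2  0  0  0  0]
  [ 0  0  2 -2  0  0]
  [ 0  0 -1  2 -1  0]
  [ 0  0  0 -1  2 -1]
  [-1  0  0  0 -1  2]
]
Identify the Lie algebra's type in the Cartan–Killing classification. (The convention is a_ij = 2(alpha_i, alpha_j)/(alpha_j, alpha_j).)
The matrix has rank 6 with 2's on the diagonal. Reading the off-diagonal entries as Dynkin edges (a single edge where a_ij = a_ji = -1; a double or triple edge where a_ij * a_ji = 2 or 3), the diagram is a chain of 6 nodes with a double edge at one end; the terminal node there is the unique long simple root (C_6). One simple-root ordering that puts it in standard form is (alpha_2, alpha_1, alpha_6, alpha_5, alpha_4, alpha_3). So the algebra is type C_6, i.e. sp(12).

type C_6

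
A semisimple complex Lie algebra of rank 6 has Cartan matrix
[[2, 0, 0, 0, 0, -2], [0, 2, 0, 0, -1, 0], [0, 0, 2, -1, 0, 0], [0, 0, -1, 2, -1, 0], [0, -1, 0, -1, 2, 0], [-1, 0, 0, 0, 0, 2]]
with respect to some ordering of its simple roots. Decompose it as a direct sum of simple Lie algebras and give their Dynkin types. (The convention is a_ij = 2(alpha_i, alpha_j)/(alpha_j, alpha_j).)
The diagram associated to this matrix has two connected components: the simple roots {alpha_2, alpha_3, alpha_4, alpha_5} form a chain of 4 nodes with single edges (A_4), and {alpha_1, alpha_6} form a chain of 2 nodes with a double edge at one end; the terminal node there is the unique short simple root (B_2). A semisimple Lie algebra decomposes uniquely as the direct sum of simple ideals, one per connected component of its Dynkin diagram, so g ≅ A_4 ⊕ B_2 (dimension 24 + 10 = 34).

A_4 (sl(5)) + B_2 (so(5))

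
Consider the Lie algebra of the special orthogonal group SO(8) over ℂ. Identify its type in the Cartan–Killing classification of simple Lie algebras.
D4

This is so(8) with 8 even, which has dimension 8(8-1)/2 = 28 and rank 8/2 = 4. In the classification of classical Lie algebras, the orthogonal algebra so(2n) in an even number of variables has type D_n; here n = 4, so the Dynkin diagram is a chain of 2 nodes with a fork of two nodes at one end (D_4). Hence the type is D_4.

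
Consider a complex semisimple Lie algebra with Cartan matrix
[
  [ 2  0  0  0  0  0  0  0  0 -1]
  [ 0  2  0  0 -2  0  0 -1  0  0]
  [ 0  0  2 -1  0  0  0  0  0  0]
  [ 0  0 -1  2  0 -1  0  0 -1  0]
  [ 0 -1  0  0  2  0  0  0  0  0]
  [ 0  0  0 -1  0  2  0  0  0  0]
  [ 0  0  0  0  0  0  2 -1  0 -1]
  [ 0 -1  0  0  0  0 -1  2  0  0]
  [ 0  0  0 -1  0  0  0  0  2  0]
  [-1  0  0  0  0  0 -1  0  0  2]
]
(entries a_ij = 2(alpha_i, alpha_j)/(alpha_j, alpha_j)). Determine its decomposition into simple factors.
The diagram associated to this matrix has two connected components: the simple roots {alpha_1, alpha_2, alpha_5, alpha_7, alpha_8, alpha_10} form a chain of 6 nodes with a double edge at one end; the terminal node there is the unique short simple root (B_6), and {alpha_3, alpha_4, alpha_6, alpha_9} form a chain of 2 nodes with a fork of two nodes at one end (D_4). A semisimple Lie algebra decomposes uniquely as the direct sum of simple ideals, one per connected component of its Dynkin diagram, so g ≅ B_6 ⊕ D_4 (dimension 78 + 28 = 106).

B_6 (so(13)) ⊕ D_4 (so(8))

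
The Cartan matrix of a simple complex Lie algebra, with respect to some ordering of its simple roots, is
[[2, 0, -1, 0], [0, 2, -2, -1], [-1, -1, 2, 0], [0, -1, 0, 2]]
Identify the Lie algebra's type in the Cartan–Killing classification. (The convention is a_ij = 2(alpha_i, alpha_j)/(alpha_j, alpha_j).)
type F_4

The matrix has rank 4 with 2's on the diagonal. Reading the off-diagonal entries as Dynkin edges (a single edge where a_ij = a_ji = -1; a double or triple edge where a_ij * a_ji = 2 or 3), the diagram is a chain of 4 nodes with a double edge between the middle two (F_4). One simple-root ordering that puts it in standard form is (alpha_4, alpha_2, alpha_3, alpha_1). So the algebra is type F_4.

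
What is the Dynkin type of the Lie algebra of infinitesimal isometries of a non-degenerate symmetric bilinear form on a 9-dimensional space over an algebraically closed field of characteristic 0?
This is so(9) with 9 odd, which has dimension 9(9-1)/2 = 36 and rank (9-1)/2 = 4. In the classification of classical Lie algebras, the orthogonal algebra so(2n+1) in an odd number of variables has type B_n; here n = 4, so the Dynkin diagram is a chain of 4 nodes with a double edge at one end; the terminal node there is the unique short simple root (B_4). Hence the type is B_4.

B_4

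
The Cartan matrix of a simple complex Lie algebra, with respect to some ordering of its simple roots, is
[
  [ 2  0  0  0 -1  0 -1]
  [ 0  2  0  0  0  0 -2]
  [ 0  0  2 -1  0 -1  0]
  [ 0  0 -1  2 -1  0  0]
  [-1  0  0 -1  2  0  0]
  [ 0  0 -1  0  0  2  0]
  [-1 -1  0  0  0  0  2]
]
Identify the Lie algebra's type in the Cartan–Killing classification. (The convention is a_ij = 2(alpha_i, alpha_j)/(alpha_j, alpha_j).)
C_7

The matrix has rank 7 with 2's on the diagonal. Reading the off-diagonal entries as Dynkin edges (a single edge where a_ij = a_ji = -1; a double or triple edge where a_ij * a_ji = 2 or 3), the diagram is a chain of 7 nodes with a double edge at one end; the terminal node there is the unique long simple root (C_7). One simple-root ordering that puts it in standard form is (alpha_6, alpha_3, alpha_4, alpha_5, alpha_1, alpha_7, alpha_2). So the algebra is type C_7, i.e. sp(14).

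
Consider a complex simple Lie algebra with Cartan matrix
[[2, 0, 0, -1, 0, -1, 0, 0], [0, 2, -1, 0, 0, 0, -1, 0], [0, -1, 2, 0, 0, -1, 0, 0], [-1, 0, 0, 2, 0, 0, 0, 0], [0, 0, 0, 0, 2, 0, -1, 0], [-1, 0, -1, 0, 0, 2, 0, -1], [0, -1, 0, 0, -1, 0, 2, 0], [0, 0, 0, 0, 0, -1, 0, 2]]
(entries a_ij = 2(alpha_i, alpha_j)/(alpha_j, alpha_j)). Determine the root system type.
E_8

The matrix has rank 8 with 2's on the diagonal. Reading the off-diagonal entries as Dynkin edges (a single edge where a_ij = a_ji = -1; a double or triple edge where a_ij * a_ji = 2 or 3), the diagram is a chain of 7 nodes with one extra node attached to the third node from one end (E_8). One simple-root ordering that puts it in standard form is (alpha_4, alpha_8, alpha_1, alpha_6, alpha_3, alpha_2, alpha_7, alpha_5). So the algebra is type E_8.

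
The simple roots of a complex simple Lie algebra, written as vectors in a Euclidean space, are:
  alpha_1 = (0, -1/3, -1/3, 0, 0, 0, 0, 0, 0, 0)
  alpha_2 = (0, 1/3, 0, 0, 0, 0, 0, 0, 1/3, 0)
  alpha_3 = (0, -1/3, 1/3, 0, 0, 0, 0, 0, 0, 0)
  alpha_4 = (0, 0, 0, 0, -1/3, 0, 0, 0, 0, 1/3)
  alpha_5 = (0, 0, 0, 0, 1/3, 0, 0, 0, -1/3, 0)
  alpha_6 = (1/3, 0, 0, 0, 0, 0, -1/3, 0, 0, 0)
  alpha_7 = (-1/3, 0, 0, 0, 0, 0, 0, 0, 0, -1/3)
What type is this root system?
Compute the Cartan integers a_ij = 2(alpha_i, alpha_j)/(alpha_j, alpha_j); the resulting 7x7 Cartan matrix is
[[2, -1, 0, 0, 0, 0, 0], [-1, 2, -1, 0, -1, 0, 0], [0, -1, 2, 0, 0, 0, 0], [0, 0, 0, 2, -1, 0, -1], [0, -1, 0, -1, 2, 0, 0], [0, 0, 0, 0, 0, 2, -1], [0, 0, 0, -1, 0, -1, 2]].
All simple roots have the same length, so the diagram is simply laced. The associated Dynkin diagram is a chain of 5 nodes with a fork of two nodes at one end (D_7), so the type is D_7 (the algebra so(14)).

D_7 (so(14))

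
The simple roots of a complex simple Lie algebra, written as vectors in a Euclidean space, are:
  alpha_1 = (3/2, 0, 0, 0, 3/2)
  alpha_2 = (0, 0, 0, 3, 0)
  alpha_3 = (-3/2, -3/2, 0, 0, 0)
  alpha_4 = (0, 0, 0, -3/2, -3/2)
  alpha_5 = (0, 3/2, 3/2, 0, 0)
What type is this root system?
C_5

Compute the Cartan integers a_ij = 2(alpha_i, alpha_j)/(alpha_j, alpha_j); the resulting 5x5 Cartan matrix is
[[2, 0, -1, -1, 0], [0, 2, 0, -2, 0], [-1, 0, 2, 0, -1], [-1, -1, 0, 2, 0], [0, 0, -1, 0, 2]].
The roots have two lengths (squared-length ratio 2:1); the short ones are alpha_{1,3,4,5}. The associated Dynkin diagram is a chain of 5 nodes with a double edge at one end; the terminal node there is the unique long simple root (C_5), so the type is C_5 (the algebra sp(10)).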